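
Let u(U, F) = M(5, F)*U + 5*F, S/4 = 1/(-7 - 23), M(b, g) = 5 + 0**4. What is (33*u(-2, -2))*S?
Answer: 88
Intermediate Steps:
M(b, g) = 5 (M(b, g) = 5 + 0 = 5)
S = -2/15 (S = 4/(-7 - 23) = 4/(-30) = 4*(-1/30) = -2/15 ≈ -0.13333)
u(U, F) = 5*F + 5*U (u(U, F) = 5*U + 5*F = 5*F + 5*U)
(33*u(-2, -2))*S = (33*(5*(-2) + 5*(-2)))*(-2/15) = (33*(-10 - 10))*(-2/15) = (33*(-20))*(-2/15) = -660*(-2/15) = 88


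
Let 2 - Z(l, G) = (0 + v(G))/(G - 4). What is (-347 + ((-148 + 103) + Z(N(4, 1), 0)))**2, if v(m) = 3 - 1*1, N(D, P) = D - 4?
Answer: 606841/4 ≈ 1.5171e+5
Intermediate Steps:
N(D, P) = -4 + D
v(m) = 2 (v(m) = 3 - 1 = 2)
Z(l, G) = 2 - 2/(-4 + G) (Z(l, G) = 2 - (0 + 2)/(G - 4) = 2 - 2/(-4 + G))
(-347 + ((-148 + 103) + Z(N(4, 1), 0)))**2 = (-347 + ((-148 + 103) + 2*(-5 + 0)/(-4 + 0)))**2 = (-347 + (-45 + 2*(-5)/(-4)))**2 = (-347 + (-45 + 2*(-1/4)*(-5)))**2 = (-347 + (-45 + 5/2))**2 = (-347 - 85/2)**2 = (-779/2)**2 = 606841/4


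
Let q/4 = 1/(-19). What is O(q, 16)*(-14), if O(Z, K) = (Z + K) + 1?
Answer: -4466/19 ≈ -235.05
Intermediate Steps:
q = -4/19 (q = 4*(1/(-19)) = 4*(1*(-1/19)) = 4*(-1/19) = -4/19 ≈ -0.21053)
O(Z, K) = 1 + K + Z (O(Z, K) = (K + Z) + 1 = 1 + K + Z)
O(q, 16)*(-14) = (1 + 16 - 4/19)*(-14) = (319/19)*(-14) = -4466/19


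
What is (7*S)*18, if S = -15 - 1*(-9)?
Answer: -756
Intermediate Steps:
S = -6 (S = -15 + 9 = -6)
(7*S)*18 = (7*(-6))*18 = -42*18 = -756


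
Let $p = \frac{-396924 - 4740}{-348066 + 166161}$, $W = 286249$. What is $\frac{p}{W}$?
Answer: $\frac{133888}{17356708115} \approx 7.7139 \cdot 10^{-6}$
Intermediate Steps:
$p = \frac{133888}{60635}$ ($p = - \frac{401664}{-181905} = \left(-401664\right) \left(- \frac{1}{181905}\right) = \frac{133888}{60635} \approx 2.2081$)
$\frac{p}{W} = \frac{133888}{60635 \cdot 286249} = \frac{133888}{60635} \cdot \frac{1}{286249} = \frac{133888}{17356708115}$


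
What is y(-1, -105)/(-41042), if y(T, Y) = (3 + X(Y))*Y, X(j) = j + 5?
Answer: -10185/41042 ≈ -0.24816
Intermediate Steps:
X(j) = 5 + j
y(T, Y) = Y*(8 + Y) (y(T, Y) = (3 + (5 + Y))*Y = (8 + Y)*Y = Y*(8 + Y))
y(-1, -105)/(-41042) = -105*(8 - 105)/(-41042) = -105*(-97)*(-1/41042) = 10185*(-1/41042) = -10185/41042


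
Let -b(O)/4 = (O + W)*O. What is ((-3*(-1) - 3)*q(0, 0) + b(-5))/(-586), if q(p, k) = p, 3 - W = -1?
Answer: 10/293 ≈ 0.034130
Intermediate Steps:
W = 4 (W = 3 - 1*(-1) = 3 + 1 = 4)
b(O) = -4*O*(4 + O) (b(O) = -4*(O + 4)*O = -4*(4 + O)*O = -4*O*(4 + O))
((-3*(-1) - 3)*q(0, 0) + b(-5))/(-586) = ((-3*(-1) - 3)*0 - 4*(-5)*(4 - 5))/(-586) = ((3 - 3)*0 - 4*(-5)*(-1))*(-1/586) = (0*0 - 20)*(-1/586) = (0 - 20)*(-1/586) = -20*(-1/586) = 10/293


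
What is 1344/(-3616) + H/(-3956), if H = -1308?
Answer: -4587/111757 ≈ -0.041044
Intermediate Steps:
1344/(-3616) + H/(-3956) = 1344/(-3616) - 1308/(-3956) = 1344*(-1/3616) - 1308*(-1/3956) = -42/113 + 327/989 = -4587/111757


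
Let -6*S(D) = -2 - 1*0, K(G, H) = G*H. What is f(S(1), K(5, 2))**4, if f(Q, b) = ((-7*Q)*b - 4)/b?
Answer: 2825761/50625 ≈ 55.818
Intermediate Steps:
S(D) = 1/3 (S(D) = -(-2 - 1*0)/6 = -(-2 + 0)/6 = -1/6*(-2) = 1/3)
f(Q, b) = (-4 - 7*Q*b)/b (f(Q, b) = (-7*Q*b - 4)/b = (-4 - 7*Q*b)/b)
f(S(1), K(5, 2))**4 = (-7*1/3 - 4/(5*2))**4 = (-7/3 - 4/10)**4 = (-7/3 - 4*1/10)**4 = (-7/3 - 2/5)**4 = (-41/15)**4 = 2825761/50625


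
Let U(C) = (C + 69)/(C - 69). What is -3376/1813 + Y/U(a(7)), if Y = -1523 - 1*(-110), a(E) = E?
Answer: 79286551/68894 ≈ 1150.8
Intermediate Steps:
U(C) = (69 + C)/(-69 + C)
Y = -1413 (Y = -1523 + 110 = -1413)
-3376/1813 + Y/U(a(7)) = -3376/1813 - 1413*(-69 + 7)/(69 + 7) = -3376*1/1813 - 1413/(76/(-62)) = -3376/1813 - 1413/((-1/62*76)) = -3376/1813 - 1413/(-38/31) = -3376/1813 - 1413*(-31/38) = -3376/1813 + 43803/38 = 79286551/68894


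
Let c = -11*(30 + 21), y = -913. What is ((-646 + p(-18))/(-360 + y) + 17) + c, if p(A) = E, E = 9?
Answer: -691875/1273 ≈ -543.50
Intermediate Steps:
c = -561 (c = -11*51 = -561)
p(A) = 9
((-646 + p(-18))/(-360 + y) + 17) + c = ((-646 + 9)/(-360 - 913) + 17) - 561 = (-637/(-1273) + 17) - 561 = (-637*(-1/1273) + 17) - 561 = (637/1273 + 17) - 561 = 22278/1273 - 561 = -691875/1273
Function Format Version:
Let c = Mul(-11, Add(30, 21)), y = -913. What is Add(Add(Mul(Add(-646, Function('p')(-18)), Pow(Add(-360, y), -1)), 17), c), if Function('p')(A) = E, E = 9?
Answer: Rational(-691875, 1273) ≈ -543.50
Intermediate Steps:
c = -561 (c = Mul(-11, 51) = -561)
Function('p')(A) = 9
Add(Add(Mul(Add(-646, Function('p')(-18)), Pow(Add(-360, y), -1)), 17), c) = Add(Add(Mul(Add(-646, 9), Pow(Add(-360, -913), -1)), 17), -561) = Add(Add(Mul(-637, Pow(-1273, -1)), 17), -561) = Add(Add(Mul(-637, Rational(-1, 1273)), 17), -561) = Add(Add(Rational(637, 1273), 17), -561) = Add(Rational(22278, 1273), -561) = Rational(-691875, 1273)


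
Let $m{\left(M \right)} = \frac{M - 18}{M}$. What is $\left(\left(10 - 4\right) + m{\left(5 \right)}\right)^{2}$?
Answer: $\frac{289}{25} \approx 11.56$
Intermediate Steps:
$m{\left(M \right)} = \frac{-18 + M}{M}$
$\left(\left(10 - 4\right) + m{\left(5 \right)}\right)^{2} = \left(\left(10 - 4\right) + \frac{-18 + 5}{5}\right)^{2} = \left(\left(10 - 4\right) + \frac{1}{5} \left(-13\right)\right)^{2} = \left(6 - \frac{13}{5}\right)^{2} = \left(\frac{17}{5}\right)^{2} = \frac{289}{25}$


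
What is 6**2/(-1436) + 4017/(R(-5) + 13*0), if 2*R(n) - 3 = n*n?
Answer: 1441977/5026 ≈ 286.90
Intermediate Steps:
R(n) = 3/2 + n**2/2 (R(n) = 3/2 + (n*n)/2 = 3/2 + n**2/2)
6**2/(-1436) + 4017/(R(-5) + 13*0) = 6**2/(-1436) + 4017/((3/2 + (1/2)*(-5)**2) + 13*0) = 36*(-1/1436) + 4017/((3/2 + (1/2)*25) + 0) = -9/359 + 4017/((3/2 + 25/2) + 0) = -9/359 + 4017/(14 + 0) = -9/359 + 4017/14 = 1441977/5026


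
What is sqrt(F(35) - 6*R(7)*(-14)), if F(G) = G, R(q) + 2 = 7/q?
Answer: 7*I ≈ 7.0*I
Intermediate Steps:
R(q) = -2 + 7/q
sqrt(F(35) - 6*R(7)*(-14)) = sqrt(35 - 6*(-2 + 7/7)*(-14)) = sqrt(35 - 6*(-2 + 7*(1/7))*(-14)) = sqrt(35 - 6*(-2 + 1)*(-14)) = sqrt(35 - 6*(-1)*(-14)) = sqrt(35 + 6*(-14)) = sqrt(35 - 84) = sqrt(-49) = 7*I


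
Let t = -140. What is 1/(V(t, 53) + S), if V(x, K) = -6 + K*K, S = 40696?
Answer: 1/43499 ≈ 2.2989e-5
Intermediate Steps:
V(x, K) = -6 + K**2
1/(V(t, 53) + S) = 1/((-6 + 53**2) + 40696) = 1/((-6 + 2809) + 40696) = 1/(2803 + 40696) = 1/43499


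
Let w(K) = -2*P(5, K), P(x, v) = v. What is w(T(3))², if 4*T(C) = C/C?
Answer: ¼ ≈ 0.25000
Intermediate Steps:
T(C) = ¼ (T(C) = (C/C)/4 = (¼)*1 = ¼)
w(K) = -2*K
w(T(3))² = (-2*¼)² = (-½)² = ¼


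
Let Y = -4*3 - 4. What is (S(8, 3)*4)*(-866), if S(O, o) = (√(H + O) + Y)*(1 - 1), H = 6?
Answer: 0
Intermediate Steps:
Y = -16 (Y = -12 - 4 = -16)
S(O, o) = 0 (S(O, o) = (√(6 + O) - 16)*(1 - 1) = (-16 + √(6 + O))*0 = 0)
(S(8, 3)*4)*(-866) = (0*4)*(-866) = 0*(-866) = 0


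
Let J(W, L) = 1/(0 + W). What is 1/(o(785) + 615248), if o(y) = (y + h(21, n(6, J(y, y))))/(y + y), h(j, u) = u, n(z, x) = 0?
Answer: 2/1230497 ≈ 1.6254e-6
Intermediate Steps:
J(W, L) = 1/W
o(y) = 1/2 (o(y) = (y + 0)/(y + y) = y/((2*y)) = y*(1/(2*y)) = 1/2)
1/(o(785) + 615248) = 1/(1/2 + 615248) = 1/(1230497/2) = 2/1230497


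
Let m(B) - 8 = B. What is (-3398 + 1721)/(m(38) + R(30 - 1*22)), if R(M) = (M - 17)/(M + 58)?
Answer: -36894/1009 ≈ -36.565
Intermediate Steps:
R(M) = (-17 + M)/(58 + M)
m(B) = 8 + B
(-3398 + 1721)/(m(38) + R(30 - 1*22)) = (-3398 + 1721)/((8 + 38) + (-17 + (30 - 1*22))/(58 + (30 - 1*22))) = -1677/(46 + (-17 + (30 - 22))/(58 + (30 - 22))) = -1677/(46 + (-17 + 8)/(58 + 8)) = -1677/(46 - 9/66) = -1677/(46 + (1/66)*(-9)) = -1677/(46 - 3/22) = -1677/1009/22 = -1677*22/1009 = -36894/1009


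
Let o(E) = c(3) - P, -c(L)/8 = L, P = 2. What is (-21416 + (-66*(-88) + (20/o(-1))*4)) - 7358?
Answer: -298598/13 ≈ -22969.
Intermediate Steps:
c(L) = -8*L
o(E) = -26 (o(E) = -8*3 - 1*2 = -24 - 2 = -26)
(-21416 + (-66*(-88) + (20/o(-1))*4)) - 7358 = (-21416 + (-66*(-88) + (20/(-26))*4)) - 7358 = (-21416 + (5808 + (20*(-1/26))*4)) - 7358 = (-21416 + (5808 - 10/13*4)) - 7358 = (-21416 + (5808 - 40/13)) - 7358 = (-21416 + 75464/13) - 7358 = -202944/13 - 7358 = -298598/13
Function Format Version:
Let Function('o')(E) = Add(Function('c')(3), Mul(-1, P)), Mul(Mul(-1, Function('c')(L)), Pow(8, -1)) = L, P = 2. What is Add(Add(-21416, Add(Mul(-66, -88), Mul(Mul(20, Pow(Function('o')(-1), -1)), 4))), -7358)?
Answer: Rational(-298598, 13) ≈ -22969.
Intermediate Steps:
Function('c')(L) = Mul(-8, L)
Function('o')(E) = -26 (Function('o')(E) = Add(Mul(-8, 3), Mul(-1, 2)) = Add(-24, -2) = -26)
Add(Add(-21416, Add(Mul(-66, -88), Mul(Mul(20, Pow(Function('o')(-1), -1)), 4))), -7358) = Add(Add(-21416, Add(Mul(-66, -88), Mul(Mul(20, Pow(-26, -1)), 4))), -7358) = Add(Add(-21416, Add(5808, Mul(Mul(20, Rational(-1, 26)), 4))), -7358) = Add(Add(-21416, Add(5808, Mul(Rational(-10, 13), 4))), -7358) = Add(Add(-21416, Add(5808, Rational(-40, 13))), -7358) = Add(Add(-21416, Rational(75464, 13)), -7358) = Add(Rational(-202944, 13), -7358) = Rational(-298598, 13)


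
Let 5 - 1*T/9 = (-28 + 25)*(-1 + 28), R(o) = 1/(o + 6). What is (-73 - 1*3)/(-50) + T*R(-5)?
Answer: 19388/25 ≈ 775.52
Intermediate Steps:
R(o) = 1/(6 + o)
T = 774 (T = 45 - 9*(-28 + 25)*(-1 + 28) = 45 - (-27)*27 = 45 - 9*(-81) = 45 + 729 = 774)
(-73 - 1*3)/(-50) + T*R(-5) = (-73 - 1*3)/(-50) + 774/(6 - 5) = (-73 - 3)*(-1/50) + 774/1 = -76*(-1/50) + 774*1 = 38/25 + 774 = 19388/25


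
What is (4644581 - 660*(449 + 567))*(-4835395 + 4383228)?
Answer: -1796921153507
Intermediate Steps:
(4644581 - 660*(449 + 567))*(-4835395 + 4383228) = (4644581 - 660*1016)*(-452167) = (4644581 - 670560)*(-452167) = 3974021*(-452167) = -1796921153507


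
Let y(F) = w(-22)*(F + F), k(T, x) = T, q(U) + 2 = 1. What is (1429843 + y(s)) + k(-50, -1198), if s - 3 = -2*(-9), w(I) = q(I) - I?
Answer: 1430675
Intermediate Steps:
q(U) = -1 (q(U) = -2 + 1 = -1)
w(I) = -1 - I
s = 21 (s = 3 - 2*(-9) = 3 + 18 = 21)
y(F) = 42*F (y(F) = (-1 - 1*(-22))*(F + F) = (-1 + 22)*(2*F) = 21*(2*F) = 42*F)
(1429843 + y(s)) + k(-50, -1198) = (1429843 + 42*21) - 50 = (1429843 + 882) - 50 = 1430725 - 50 = 1430675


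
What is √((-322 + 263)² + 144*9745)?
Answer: √1406761 ≈ 1186.1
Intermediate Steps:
√((-322 + 263)² + 144*9745) = √((-59)² + 1403280) = √(3481 + 1403280) = √1406761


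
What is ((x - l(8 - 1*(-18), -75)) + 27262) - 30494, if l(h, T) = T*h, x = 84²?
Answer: 5774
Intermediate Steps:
x = 7056
((x - l(8 - 1*(-18), -75)) + 27262) - 30494 = ((7056 - (-75)*(8 - 1*(-18))) + 27262) - 30494 = ((7056 - (-75)*(8 + 18)) + 27262) - 30494 = ((7056 - (-75)*26) + 27262) - 30494 = ((7056 - 1*(-1950)) + 27262) - 30494 = ((7056 + 1950) + 27262) - 30494 = (9006 + 27262) - 30494 = 36268 - 30494 = 5774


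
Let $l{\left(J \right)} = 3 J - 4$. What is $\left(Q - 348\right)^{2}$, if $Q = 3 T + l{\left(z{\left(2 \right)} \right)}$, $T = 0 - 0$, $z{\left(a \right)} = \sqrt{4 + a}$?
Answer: $123958 - 2112 \sqrt{6} \approx 1.1878 \cdot 10^{5}$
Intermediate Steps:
$l{\left(J \right)} = -4 + 3 J$
$T = 0$ ($T = 0 + 0 = 0$)
$Q = -4 + 3 \sqrt{6}$ ($Q = 3 \cdot 0 - \left(4 - 3 \sqrt{4 + 2}\right) = 0 - \left(4 - 3 \sqrt{6}\right) = -4 + 3 \sqrt{6} \approx 3.3485$)
$\left(Q - 348\right)^{2} = \left(\left(-4 + 3 \sqrt{6}\right) - 348\right)^{2} = \left(-352 + 3 \sqrt{6}\right)^{2}$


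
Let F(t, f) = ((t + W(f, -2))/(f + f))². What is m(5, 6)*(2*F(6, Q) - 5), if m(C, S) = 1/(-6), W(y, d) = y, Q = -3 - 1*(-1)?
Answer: ½ ≈ 0.50000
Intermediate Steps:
Q = -2 (Q = -3 + 1 = -2)
m(C, S) = -⅙
F(t, f) = (f + t)²/(4*f²) (F(t, f) = ((t + f)/(f + f))² = ((f + t)/((2*f)))² = ((f + t)*(1/(2*f)))² = ((f + t)/(2*f))² = (f + t)²/(4*f²))
m(5, 6)*(2*F(6, Q) - 5) = -(2*((¼)*(-2 + 6)²/(-2)²) - 5)/6 = -(2*((¼)*(¼)*4²) - 5)/6 = -(2*((¼)*(¼)*16) - 5)/6 = -(2*1 - 5)/6 = -(2 - 5)/6 = -⅙*(-3) = ½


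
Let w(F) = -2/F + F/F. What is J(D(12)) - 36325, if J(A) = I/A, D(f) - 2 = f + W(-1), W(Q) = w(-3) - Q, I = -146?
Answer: -908344/25 ≈ -36334.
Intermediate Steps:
w(F) = 1 - 2/F (w(F) = -2/F + 1 = 1 - 2/F)
W(Q) = 5/3 - Q (W(Q) = (-2 - 3)/(-3) - Q = -⅓*(-5) - Q = 5/3 - Q)
D(f) = 14/3 + f (D(f) = 2 + (f + (5/3 - 1*(-1))) = 2 + (f + (5/3 + 1)) = 2 + (f + 8/3) = 2 + (8/3 + f) = 14/3 + f)
J(A) = -146/A
J(D(12)) - 36325 = -146/(14/3 + 12) - 36325 = -146/50/3 - 36325 = -146*3/50 - 36325 = -219/25 - 36325 = -908344/25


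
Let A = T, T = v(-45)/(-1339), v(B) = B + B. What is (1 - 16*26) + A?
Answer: -555595/1339 ≈ -414.93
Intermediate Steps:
v(B) = 2*B
T = 90/1339 (T = (2*(-45))/(-1339) = -90*(-1/1339) = 90/1339 ≈ 0.067214)
A = 90/1339 ≈ 0.067214
(1 - 16*26) + A = (1 - 16*26) + 90/1339 = (1 - 416) + 90/1339 = -415 + 90/1339 = -555595/1339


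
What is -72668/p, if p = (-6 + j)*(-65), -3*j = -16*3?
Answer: 36334/325 ≈ 111.80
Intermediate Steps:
j = 16 (j = -(-16)*3/3 = -⅓*(-48) = 16)
p = -650 (p = (-6 + 16)*(-65) = 10*(-65) = -650)
-72668/p = -72668/(-650) = -72668*(-1/650) = 36334/325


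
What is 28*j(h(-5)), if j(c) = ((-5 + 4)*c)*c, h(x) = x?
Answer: -700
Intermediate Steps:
j(c) = -c² (j(c) = (-c)*c = -c²)
28*j(h(-5)) = 28*(-1*(-5)²) = 28*(-1*25) = 28*(-25) = -700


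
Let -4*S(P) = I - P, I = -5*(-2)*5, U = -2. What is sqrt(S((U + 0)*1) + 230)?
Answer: sqrt(217) ≈ 14.731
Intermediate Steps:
I = 50 (I = 10*5 = 50)
S(P) = -25/2 + P/4 (S(P) = -(50 - P)/4 = -25/2 + P/4)
sqrt(S((U + 0)*1) + 230) = sqrt((-25/2 + ((-2 + 0)*1)/4) + 230) = sqrt((-25/2 + (-2*1)/4) + 230) = sqrt((-25/2 + (1/4)*(-2)) + 230) = sqrt((-25/2 - 1/2) + 230) = sqrt(-13 + 230) = sqrt(217)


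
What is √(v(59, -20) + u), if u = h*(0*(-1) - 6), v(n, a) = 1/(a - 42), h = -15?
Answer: √345898/62 ≈ 9.4860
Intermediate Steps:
v(n, a) = 1/(-42 + a)
u = 90 (u = -15*(0*(-1) - 6) = -15*(0 - 6) = -15*(-6) = 90)
√(v(59, -20) + u) = √(1/(-42 - 20) + 90) = √(1/(-62) + 90) = √(-1/62 + 90) = √(5579/62) = √345898/62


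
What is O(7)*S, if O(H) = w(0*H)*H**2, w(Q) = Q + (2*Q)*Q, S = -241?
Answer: 0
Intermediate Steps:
w(Q) = Q + 2*Q**2
O(H) = 0 (O(H) = ((0*H)*(1 + 2*(0*H)))*H**2 = (0*(1 + 2*0))*H**2 = (0*(1 + 0))*H**2 = (0*1)*H**2 = 0*H**2 = 0)
O(7)*S = 0*(-241) = 0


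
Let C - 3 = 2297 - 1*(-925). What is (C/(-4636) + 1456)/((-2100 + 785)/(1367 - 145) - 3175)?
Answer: -4122289301/8996540470 ≈ -0.45821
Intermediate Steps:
C = 3225 (C = 3 + (2297 - 1*(-925)) = 3 + (2297 + 925) = 3 + 3222 = 3225)
(C/(-4636) + 1456)/((-2100 + 785)/(1367 - 145) - 3175) = (3225/(-4636) + 1456)/((-2100 + 785)/(1367 - 145) - 3175) = (3225*(-1/4636) + 1456)/(-1315/1222 - 3175) = (-3225/4636 + 1456)/(-1315*1/1222 - 3175) = 6746791/(4636*(-1315/1222 - 3175)) = 6746791/(4636*(-3881165/1222)) = (6746791/4636)*(-1222/3881165) = -4122289301/8996540470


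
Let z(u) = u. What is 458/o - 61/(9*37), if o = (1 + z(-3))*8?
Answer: -76745/2664 ≈ -28.808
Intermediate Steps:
o = -16 (o = (1 - 3)*8 = -2*8 = -16)
458/o - 61/(9*37) = 458/(-16) - 61/(9*37) = 458*(-1/16) - 61/333 = -229/8 - 61*1/333 = -229/8 - 61/333 = -76745/2664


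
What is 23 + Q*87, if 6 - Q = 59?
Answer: -4588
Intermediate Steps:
Q = -53 (Q = 6 - 1*59 = 6 - 59 = -53)
23 + Q*87 = 23 - 53*87 = 23 - 4611 = -4588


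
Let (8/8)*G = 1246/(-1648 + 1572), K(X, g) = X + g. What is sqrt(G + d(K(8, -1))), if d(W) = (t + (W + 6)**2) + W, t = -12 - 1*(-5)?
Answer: sqrt(220362)/38 ≈ 12.353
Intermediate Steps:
t = -7 (t = -12 + 5 = -7)
d(W) = -7 + W + (6 + W)**2 (d(W) = (-7 + (W + 6)**2) + W = (-7 + (6 + W)**2) + W = -7 + W + (6 + W)**2)
G = -623/38 (G = 1246/(-1648 + 1572) = 1246/(-76) = 1246*(-1/76) = -623/38 ≈ -16.395)
sqrt(G + d(K(8, -1))) = sqrt(-623/38 + (-7 + (8 - 1) + (6 + (8 - 1))**2)) = sqrt(-623/38 + (-7 + 7 + (6 + 7)**2)) = sqrt(-623/38 + (-7 + 7 + 13**2)) = sqrt(-623/38 + (-7 + 7 + 169)) = sqrt(-623/38 + 169) = sqrt(5799/38) = sqrt(220362)/38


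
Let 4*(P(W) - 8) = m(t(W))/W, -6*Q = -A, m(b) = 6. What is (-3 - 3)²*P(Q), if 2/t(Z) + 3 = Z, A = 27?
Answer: 300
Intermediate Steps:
t(Z) = 2/(-3 + Z)
Q = 9/2 (Q = -(-1)*27/6 = -⅙*(-27) = 9/2 ≈ 4.5000)
P(W) = 8 + 3/(2*W) (P(W) = 8 + (6/W)/4 = 8 + 3/(2*W))
(-3 - 3)²*P(Q) = (-3 - 3)²*(8 + 3/(2*(9/2))) = (-6)²*(8 + (3/2)*(2/9)) = 36*(8 + ⅓) = 36*(25/3) = 300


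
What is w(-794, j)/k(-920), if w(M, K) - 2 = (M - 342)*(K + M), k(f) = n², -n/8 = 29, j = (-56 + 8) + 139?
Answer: 399305/26912 ≈ 14.837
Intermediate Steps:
j = 91 (j = -48 + 139 = 91)
n = -232 (n = -8*29 = -232)
k(f) = 53824 (k(f) = (-232)² = 53824)
w(M, K) = 2 + (-342 + M)*(K + M) (w(M, K) = 2 + (M - 342)*(K + M) = 2 + (-342 + M)*(K + M))
w(-794, j)/k(-920) = (2 + (-794)² - 342*91 - 342*(-794) + 91*(-794))/53824 = (2 + 630436 - 31122 + 271548 - 72254)*(1/53824) = 798610*(1/53824) = 399305/26912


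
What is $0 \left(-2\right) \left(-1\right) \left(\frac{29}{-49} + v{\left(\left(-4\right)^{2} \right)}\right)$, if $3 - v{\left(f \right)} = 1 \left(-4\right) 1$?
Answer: $0$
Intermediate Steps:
$v{\left(f \right)} = 7$ ($v{\left(f \right)} = 3 - 1 \left(-4\right) 1 = 3 - \left(-4\right) 1 = 3 - -4 = 3 + 4 = 7$)
$0 \left(-2\right) \left(-1\right) \left(\frac{29}{-49} + v{\left(\left(-4\right)^{2} \right)}\right) = 0 \left(-2\right) \left(-1\right) \left(\frac{29}{-49} + 7\right) = 0 \left(-1\right) \left(29 \left(- \frac{1}{49}\right) + 7\right) = 0 \left(- \frac{29}{49} + 7\right) = 0 \cdot \frac{314}{49} = 0$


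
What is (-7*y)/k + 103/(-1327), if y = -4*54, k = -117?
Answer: -224275/17251 ≈ -13.001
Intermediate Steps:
y = -216
(-7*y)/k + 103/(-1327) = -7*(-216)/(-117) + 103/(-1327) = 1512*(-1/117) + 103*(-1/1327) = -168/13 - 103/1327 = -224275/17251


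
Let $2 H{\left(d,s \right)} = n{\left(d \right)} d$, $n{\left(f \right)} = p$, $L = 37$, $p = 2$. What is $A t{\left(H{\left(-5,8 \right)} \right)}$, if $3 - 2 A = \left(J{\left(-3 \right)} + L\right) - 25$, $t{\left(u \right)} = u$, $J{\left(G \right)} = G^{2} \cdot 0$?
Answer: $\frac{45}{2} \approx 22.5$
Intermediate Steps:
$n{\left(f \right)} = 2$
$H{\left(d,s \right)} = d$ ($H{\left(d,s \right)} = \frac{2 d}{2} = d$)
$J{\left(G \right)} = 0$
$A = - \frac{9}{2}$ ($A = \frac{3}{2} - \frac{\left(0 + 37\right) - 25}{2} = \frac{3}{2} - \frac{37 - 25}{2} = \frac{3}{2} - 6 = - \frac{9}{2} \approx -4.5$)
$A t{\left(H{\left(-5,8 \right)} \right)} = \left(- \frac{9}{2}\right) \left(-5\right) = \frac{45}{2}$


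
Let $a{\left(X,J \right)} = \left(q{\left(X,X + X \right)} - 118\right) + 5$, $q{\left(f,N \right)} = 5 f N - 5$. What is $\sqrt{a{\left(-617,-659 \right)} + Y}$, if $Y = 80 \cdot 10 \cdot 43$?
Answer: $2 \sqrt{960293} \approx 1959.9$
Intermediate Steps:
$q{\left(f,N \right)} = -5 + 5 N f$ ($q{\left(f,N \right)} = 5 N f - 5 = -5 + 5 N f$)
$a{\left(X,J \right)} = -118 + 10 X^{2}$ ($a{\left(X,J \right)} = \left(\left(-5 + 5 \left(X + X\right) X\right) - 118\right) + 5 = \left(\left(-5 + 5 \cdot 2 X X\right) - 118\right) + 5 = \left(\left(-5 + 10 X^{2}\right) - 118\right) + 5 = \left(-123 + 10 X^{2}\right) + 5 = -118 + 10 X^{2}$)
$Y = 34400$ ($Y = 800 \cdot 43 = 34400$)
$\sqrt{a{\left(-617,-659 \right)} + Y} = \sqrt{\left(-118 + 10 \left(-617\right)^{2}\right) + 34400} = \sqrt{\left(-118 + 10 \cdot 380689\right) + 34400} = \sqrt{\left(-118 + 3806890\right) + 34400} = \sqrt{3806772 + 34400} = \sqrt{3841172} = 2 \sqrt{960293}$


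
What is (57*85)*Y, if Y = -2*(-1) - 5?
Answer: -14535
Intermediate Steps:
Y = -3 (Y = 2 - 5 = -3)
(57*85)*Y = (57*85)*(-3) = 4845*(-3) = -14535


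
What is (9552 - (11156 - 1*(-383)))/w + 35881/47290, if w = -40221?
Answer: 1537134931/1902051090 ≈ 0.80815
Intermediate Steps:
(9552 - (11156 - 1*(-383)))/w + 35881/47290 = (9552 - (11156 - 1*(-383)))/(-40221) + 35881/47290 = (9552 - (11156 + 383))*(-1/40221) + 35881*(1/47290) = (9552 - 1*11539)*(-1/40221) + 35881/47290 = (9552 - 11539)*(-1/40221) + 35881/47290 = -1987*(-1/40221) + 35881/47290 = 1987/40221 + 35881/47290 = 1537134931/1902051090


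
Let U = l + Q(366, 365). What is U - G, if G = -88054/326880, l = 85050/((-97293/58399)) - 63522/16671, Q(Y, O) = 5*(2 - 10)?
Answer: -214995533418895393/4207857758640 ≈ -51094.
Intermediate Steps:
Q(Y, O) = -40 (Q(Y, O) = 5*(-8) = -40)
l = -1314417233292/25745581 (l = 85050/((-97293*1/58399)) - 63522*1/16671 = 85050/(-97293/58399) - 21174/5557 = 85050*(-58399/97293) - 21174/5557 = -236515950/4633 - 21174/5557 = -1314417233292/25745581 ≈ -51054.)
G = -44027/163440 (G = -88054*1/326880 = -44027/163440 ≈ -0.26938)
U = -1315447056532/25745581 (U = -1314417233292/25745581 - 40 = -1315447056532/25745581 ≈ -51094.)
U - G = -1315447056532/25745581 - 1*(-44027/163440) = -1315447056532/25745581 + 44027/163440 = -214995533418895393/4207857758640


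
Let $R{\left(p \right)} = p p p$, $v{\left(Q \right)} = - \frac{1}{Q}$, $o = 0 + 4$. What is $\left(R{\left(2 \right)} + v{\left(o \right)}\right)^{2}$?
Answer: $\frac{961}{16} \approx 60.063$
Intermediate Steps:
$o = 4$
$R{\left(p \right)} = p^{3}$ ($R{\left(p \right)} = p^{2} p = p^{3}$)
$\left(R{\left(2 \right)} + v{\left(o \right)}\right)^{2} = \left(2^{3} - \frac{1}{4}\right)^{2} = \left(8 - \frac{1}{4}\right)^{2} = \left(\frac{31}{4}\right)^{2} = \frac{961}{16}$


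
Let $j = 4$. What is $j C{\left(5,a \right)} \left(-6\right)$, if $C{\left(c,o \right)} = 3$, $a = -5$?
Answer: $-72$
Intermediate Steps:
$j C{\left(5,a \right)} \left(-6\right) = 4 \cdot 3 \left(-6\right) = 12 \left(-6\right) = -72$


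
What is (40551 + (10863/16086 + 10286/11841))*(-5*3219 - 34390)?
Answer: -129985723371502475/63491442 ≈ -2.0473e+9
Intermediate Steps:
(40551 + (10863/16086 + 10286/11841))*(-5*3219 - 34390) = (40551 + (10863*(1/16086) + 10286*(1/11841)))*(-16095 - 34390) = (40551 + (3621/5362 + 10286/11841))*(-50485) = (40551 + 98029793/63491442)*(-50485) = (2574739494335/63491442)*(-50485) = -129985723371502475/63491442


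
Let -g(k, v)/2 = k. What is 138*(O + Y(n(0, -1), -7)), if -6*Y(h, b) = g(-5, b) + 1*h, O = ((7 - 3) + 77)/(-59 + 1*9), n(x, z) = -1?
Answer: -10764/25 ≈ -430.56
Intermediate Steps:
g(k, v) = -2*k
O = -81/50 (O = (4 + 77)/(-59 + 9) = 81/(-50) = 81*(-1/50) = -81/50 ≈ -1.6200)
Y(h, b) = -5/3 - h/6 (Y(h, b) = -(-2*(-5) + 1*h)/6 = -(10 + h)/6 = -5/3 - h/6)
138*(O + Y(n(0, -1), -7)) = 138*(-81/50 + (-5/3 - ⅙*(-1))) = 138*(-81/50 + (-5/3 + ⅙)) = 138*(-81/50 - 3/2) = 138*(-78/25) = -10764/25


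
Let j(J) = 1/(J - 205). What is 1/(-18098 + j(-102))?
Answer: -307/5556087 ≈ -5.5255e-5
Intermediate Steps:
j(J) = 1/(-205 + J)
1/(-18098 + j(-102)) = 1/(-18098 + 1/(-205 - 102)) = 1/(-18098 + 1/(-307)) = 1/(-18098 - 1/307) = 1/(-5556087/307) = -307/5556087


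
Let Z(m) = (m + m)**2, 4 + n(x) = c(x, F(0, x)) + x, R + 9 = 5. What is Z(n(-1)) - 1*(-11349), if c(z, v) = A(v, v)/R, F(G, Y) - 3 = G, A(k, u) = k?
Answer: 45925/4 ≈ 11481.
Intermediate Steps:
R = -4 (R = -9 + 5 = -4)
F(G, Y) = 3 + G
c(z, v) = -v/4 (c(z, v) = v/(-4) = v*(-1/4) = -v/4)
n(x) = -19/4 + x (n(x) = -4 + (-(3 + 0)/4 + x) = -4 + (-1/4*3 + x) = -4 + (-3/4 + x) = -19/4 + x)
Z(m) = 4*m**2 (Z(m) = (2*m)**2 = 4*m**2)
Z(n(-1)) - 1*(-11349) = 4*(-19/4 - 1)**2 - 1*(-11349) = 4*(-23/4)**2 + 11349 = 4*(529/16) + 11349 = 529/4 + 11349 = 45925/4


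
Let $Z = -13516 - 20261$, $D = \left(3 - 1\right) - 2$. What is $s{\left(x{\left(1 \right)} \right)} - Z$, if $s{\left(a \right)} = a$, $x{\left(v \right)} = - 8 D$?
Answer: $33777$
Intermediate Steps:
$D = 0$ ($D = 2 - 2 = 0$)
$x{\left(v \right)} = 0$ ($x{\left(v \right)} = \left(-8\right) 0 = 0$)
$Z = -33777$
$s{\left(x{\left(1 \right)} \right)} - Z = 0 - -33777 = 0 + 33777 = 33777$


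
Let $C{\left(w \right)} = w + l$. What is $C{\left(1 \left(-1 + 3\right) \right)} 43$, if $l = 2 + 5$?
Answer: $387$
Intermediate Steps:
$l = 7$
$C{\left(w \right)} = 7 + w$ ($C{\left(w \right)} = w + 7 = 7 + w$)
$C{\left(1 \left(-1 + 3\right) \right)} 43 = \left(7 + 1 \left(-1 + 3\right)\right) 43 = \left(7 + 1 \cdot 2\right) 43 = \left(7 + 2\right) 43 = 9 \cdot 43 = 387$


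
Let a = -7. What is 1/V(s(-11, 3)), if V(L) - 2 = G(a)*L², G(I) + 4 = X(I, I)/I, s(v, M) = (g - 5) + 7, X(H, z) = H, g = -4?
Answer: -⅒ ≈ -0.10000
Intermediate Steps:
s(v, M) = -2 (s(v, M) = (-4 - 5) + 7 = -9 + 7 = -2)
G(I) = -3 (G(I) = -4 + I/I = -4 + 1 = -3)
V(L) = 2 - 3*L²
1/V(s(-11, 3)) = 1/(2 - 3*(-2)²) = 1/(2 - 3*4) = 1/(2 - 12) = 1/(-10) = -⅒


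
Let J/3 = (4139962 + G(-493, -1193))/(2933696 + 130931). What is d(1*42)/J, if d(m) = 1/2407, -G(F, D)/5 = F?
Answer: 3064627/29912465367 ≈ 0.00010245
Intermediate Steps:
G(F, D) = -5*F
d(m) = 1/2407
J = 12427281/3064627 (J = 3*((4139962 - 5*(-493))/(2933696 + 130931)) = 3*((4139962 + 2465)/3064627) = 3*(4142427*(1/3064627)) = 3*(4142427/3064627) = 12427281/3064627 ≈ 4.0551)
d(1*42)/J = 1/(2407*(12427281/3064627)) = (1/2407)*(3064627/12427281) = 3064627/29912465367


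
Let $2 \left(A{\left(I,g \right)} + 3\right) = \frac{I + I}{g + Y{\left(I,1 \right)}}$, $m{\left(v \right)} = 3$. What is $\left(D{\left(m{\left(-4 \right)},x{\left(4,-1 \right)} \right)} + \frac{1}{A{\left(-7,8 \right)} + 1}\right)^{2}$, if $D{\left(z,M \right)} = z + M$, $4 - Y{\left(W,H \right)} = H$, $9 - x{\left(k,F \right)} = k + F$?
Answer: $\frac{62500}{841} \approx 74.316$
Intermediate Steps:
$x{\left(k,F \right)} = 9 - F - k$ ($x{\left(k,F \right)} = 9 - \left(k + F\right) = 9 - \left(F + k\right) = 9 - F - k$)
$Y{\left(W,H \right)} = 4 - H$
$A{\left(I,g \right)} = -3 + \frac{I}{3 + g}$ ($A{\left(I,g \right)} = -3 + \frac{\left(I + I\right) \frac{1}{g + \left(4 - 1\right)}}{2} = -3 + \frac{2 I \frac{1}{g + \left(4 - 1\right)}}{2} = -3 + \frac{2 I \frac{1}{g + 3}}{2} = -3 + \frac{2 I \frac{1}{3 + g}}{2} = -3 + \frac{I}{3 + g}$)
$D{\left(z,M \right)} = M + z$
$\left(D{\left(m{\left(-4 \right)},x{\left(4,-1 \right)} \right)} + \frac{1}{A{\left(-7,8 \right)} + 1}\right)^{2} = \left(\left(\left(9 - -1 - 4\right) + 3\right) + \frac{1}{\frac{-9 - 7 - 24}{3 + 8} + 1}\right)^{2} = \left(\left(\left(9 + 1 - 4\right) + 3\right) + \frac{1}{\frac{-9 - 7 - 24}{11} + 1}\right)^{2} = \left(\left(6 + 3\right) + \frac{1}{\frac{1}{11} \left(-40\right) + 1}\right)^{2} = \left(9 + \frac{1}{- \frac{40}{11} + 1}\right)^{2} = \left(9 + \frac{1}{- \frac{29}{11}}\right)^{2} = \left(9 - \frac{11}{29}\right)^{2} = \left(\frac{250}{29}\right)^{2} = \frac{62500}{841}$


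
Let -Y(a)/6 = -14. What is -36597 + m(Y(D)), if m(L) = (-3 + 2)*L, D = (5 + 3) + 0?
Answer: -36681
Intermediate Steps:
D = 8 (D = 8 + 0 = 8)
Y(a) = 84 (Y(a) = -6*(-14) = 84)
m(L) = -L
-36597 + m(Y(D)) = -36597 - 1*84 = -36597 - 84 = -36681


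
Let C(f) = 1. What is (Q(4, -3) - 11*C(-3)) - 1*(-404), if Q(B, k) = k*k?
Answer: 402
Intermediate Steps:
Q(B, k) = k²
(Q(4, -3) - 11*C(-3)) - 1*(-404) = ((-3)² - 11*1) - 1*(-404) = (9 - 11) + 404 = -2 + 404 = 402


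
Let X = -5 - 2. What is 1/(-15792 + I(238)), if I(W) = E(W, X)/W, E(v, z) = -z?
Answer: -34/536927 ≈ -6.3323e-5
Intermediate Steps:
X = -7
I(W) = 7/W (I(W) = (-1*(-7))/W = 7/W)
1/(-15792 + I(238)) = 1/(-15792 + 7/238) = 1/(-15792 + 7*(1/238)) = 1/(-15792 + 1/34) = 1/(-536927/34) = -34/536927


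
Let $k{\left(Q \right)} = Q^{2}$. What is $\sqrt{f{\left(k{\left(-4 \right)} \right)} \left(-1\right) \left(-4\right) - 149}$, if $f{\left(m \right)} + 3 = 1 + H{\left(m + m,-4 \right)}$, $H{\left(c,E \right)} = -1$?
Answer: $i \sqrt{161} \approx 12.689 i$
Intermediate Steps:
$f{\left(m \right)} = -3$ ($f{\left(m \right)} = -3 + \left(1 - 1\right) = -3 + 0 = -3$)
$\sqrt{f{\left(k{\left(-4 \right)} \right)} \left(-1\right) \left(-4\right) - 149} = \sqrt{\left(-3\right) \left(-1\right) \left(-4\right) - 149} = \sqrt{3 \left(-4\right) - 149} = \sqrt{-12 - 149} = \sqrt{-161} = i \sqrt{161}$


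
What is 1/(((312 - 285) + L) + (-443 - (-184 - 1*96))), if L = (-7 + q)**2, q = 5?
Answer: -1/132 ≈ -0.0075758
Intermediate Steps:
L = 4 (L = (-7 + 5)**2 = (-2)**2 = 4)
1/(((312 - 285) + L) + (-443 - (-184 - 1*96))) = 1/(((312 - 285) + 4) + (-443 - (-184 - 1*96))) = 1/((27 + 4) + (-443 - (-184 - 96))) = 1/(31 + (-443 - 1*(-280))) = 1/(31 + (-443 + 280)) = 1/(31 - 163) = 1/(-132) = -1/132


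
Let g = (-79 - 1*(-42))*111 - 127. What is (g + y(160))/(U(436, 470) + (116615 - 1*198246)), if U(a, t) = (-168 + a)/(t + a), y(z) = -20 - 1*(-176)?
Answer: 1847334/36978709 ≈ 0.049957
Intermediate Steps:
y(z) = 156 (y(z) = -20 + 176 = 156)
g = -4234 (g = (-79 + 42)*111 - 127 = -37*111 - 127 = -4107 - 127 = -4234)
U(a, t) = (-168 + a)/(a + t)
(g + y(160))/(U(436, 470) + (116615 - 1*198246)) = (-4234 + 156)/((-168 + 436)/(436 + 470) + (116615 - 1*198246)) = -4078/(268/906 + (116615 - 198246)) = -4078/((1/906)*268 - 81631) = -4078/(134/453 - 81631) = -4078/(-36978709/453) = -4078*(-453/36978709) = 1847334/36978709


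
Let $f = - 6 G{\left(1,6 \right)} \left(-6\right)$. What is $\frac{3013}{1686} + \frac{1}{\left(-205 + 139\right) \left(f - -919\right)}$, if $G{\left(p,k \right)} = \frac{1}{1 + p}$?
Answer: $\frac{5175785}{2896267} \approx 1.7871$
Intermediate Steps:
$f = 18$ ($f = - \frac{6}{1 + 1} \left(-6\right) = - \frac{6}{2} \left(-6\right) = \left(-6\right) \frac{1}{2} \left(-6\right) = \left(-3\right) \left(-6\right) = 18$)
$\frac{3013}{1686} + \frac{1}{\left(-205 + 139\right) \left(f - -919\right)} = \frac{3013}{1686} + \frac{1}{\left(-205 + 139\right) \left(18 - -919\right)} = 3013 \cdot \frac{1}{1686} + \frac{1}{\left(-66\right) \left(18 + 919\right)} = \frac{3013}{1686} - \frac{1}{66 \cdot 937} = \frac{3013}{1686} - \frac{1}{61842} = \frac{5175785}{2896267}$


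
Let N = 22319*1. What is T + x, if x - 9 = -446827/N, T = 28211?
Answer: 629395353/22319 ≈ 28200.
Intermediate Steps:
N = 22319
x = -245956/22319 (x = 9 - 446827/22319 = -245956/22319 ≈ -11.020)
T + x = 28211 - 245956/22319 = 629395353/22319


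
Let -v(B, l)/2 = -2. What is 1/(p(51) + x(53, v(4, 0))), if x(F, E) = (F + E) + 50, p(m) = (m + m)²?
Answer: 1/10511 ≈ 9.5138e-5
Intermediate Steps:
v(B, l) = 4 (v(B, l) = -2*(-2) = 4)
p(m) = 4*m² (p(m) = (2*m)² = 4*m²)
x(F, E) = 50 + E + F (x(F, E) = (E + F) + 50 = 50 + E + F)
1/(p(51) + x(53, v(4, 0))) = 1/(4*51² + (50 + 4 + 53)) = 1/(4*2601 + 107) = 1/(10404 + 107) = 1/10511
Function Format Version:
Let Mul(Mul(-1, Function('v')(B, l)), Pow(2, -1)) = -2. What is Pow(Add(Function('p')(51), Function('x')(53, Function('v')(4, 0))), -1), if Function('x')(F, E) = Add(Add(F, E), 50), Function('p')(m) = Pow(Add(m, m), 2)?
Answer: Rational(1, 10511) ≈ 9.5138e-5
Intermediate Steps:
Function('v')(B, l) = 4 (Function('v')(B, l) = Mul(-2, -2) = 4)
Function('p')(m) = Mul(4, Pow(m, 2)) (Function('p')(m) = Pow(Mul(2, m), 2) = Mul(4, Pow(m, 2)))
Function('x')(F, E) = Add(50, E, F) (Function('x')(F, E) = Add(Add(E, F), 50) = Add(50, E, F))
Pow(Add(Function('p')(51), Function('x')(53, Function('v')(4, 0))), -1) = Pow(Add(Mul(4, Pow(51, 2)), Add(50, 4, 53)), -1) = Pow(Add(Mul(4, 2601), 107), -1) = Pow(Add(10404, 107), -1) = Pow(10511, -1) = Rational(1, 10511)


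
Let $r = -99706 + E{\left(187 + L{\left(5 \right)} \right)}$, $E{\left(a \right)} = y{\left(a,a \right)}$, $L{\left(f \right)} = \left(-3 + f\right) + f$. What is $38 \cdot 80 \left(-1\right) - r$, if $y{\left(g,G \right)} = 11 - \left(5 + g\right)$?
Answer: $96854$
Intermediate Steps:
$y{\left(g,G \right)} = 6 - g$
$L{\left(f \right)} = -3 + 2 f$
$E{\left(a \right)} = 6 - a$
$r = -99894$ ($r = -99706 - \left(178 + 10\right) = -99706 + \left(6 - \left(187 + \left(-3 + 10\right)\right)\right) = -99706 + \left(6 - \left(187 + 7\right)\right) = -99706 + \left(6 - 194\right) = -99706 - 188 = -99894$)
$38 \cdot 80 \left(-1\right) - r = 38 \cdot 80 \left(-1\right) - -99894 = 3040 \left(-1\right) + 99894 = -3040 + 99894 = 96854$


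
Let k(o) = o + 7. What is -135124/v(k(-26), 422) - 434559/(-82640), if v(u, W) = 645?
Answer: -2177271361/10660560 ≈ -204.24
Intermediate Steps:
k(o) = 7 + o
-135124/v(k(-26), 422) - 434559/(-82640) = -135124/645 - 434559/(-82640) = -135124*1/645 - 434559*(-1/82640) = -135124/645 + 434559/82640 = -2177271361/10660560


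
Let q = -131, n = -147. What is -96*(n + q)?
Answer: 26688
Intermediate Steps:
-96*(n + q) = -96*(-147 - 131) = -96*(-278) = 26688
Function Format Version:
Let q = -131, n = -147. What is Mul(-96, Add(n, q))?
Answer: 26688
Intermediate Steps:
Mul(-96, Add(n, q)) = Mul(-96, Add(-147, -131)) = Mul(-96, -278) = 26688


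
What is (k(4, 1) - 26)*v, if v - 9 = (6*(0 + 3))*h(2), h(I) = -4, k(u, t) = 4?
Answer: 1386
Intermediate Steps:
v = -63 (v = 9 + (6*(0 + 3))*(-4) = 9 + (6*3)*(-4) = 9 + 18*(-4) = 9 - 72 = -63)
(k(4, 1) - 26)*v = (4 - 26)*(-63) = -22*(-63) = 1386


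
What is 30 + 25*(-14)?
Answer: -320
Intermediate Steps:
30 + 25*(-14) = 30 - 350 = -320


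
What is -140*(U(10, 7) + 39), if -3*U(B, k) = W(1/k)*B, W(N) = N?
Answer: -16180/3 ≈ -5393.3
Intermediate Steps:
U(B, k) = -B/(3*k)
-140*(U(10, 7) + 39) = -140*(-1/3*10/7 + 39) = -140*(-1/3*10*1/7 + 39) = -140*(-10/21 + 39) = -140*809/21 = -16180/3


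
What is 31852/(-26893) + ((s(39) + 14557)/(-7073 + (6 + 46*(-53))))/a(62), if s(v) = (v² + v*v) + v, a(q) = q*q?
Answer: -582128935087/491297728730 ≈ -1.1849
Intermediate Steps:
a(q) = q²
s(v) = v + 2*v² (s(v) = (v² + v²) + v = 2*v² + v = v + 2*v²)
31852/(-26893) + ((s(39) + 14557)/(-7073 + (6 + 46*(-53))))/a(62) = 31852/(-26893) + ((39*(1 + 2*39) + 14557)/(-7073 + (6 + 46*(-53))))/(62²) = 31852*(-1/26893) + ((39*(1 + 78) + 14557)/(-7073 + (6 - 2438)))/3844 = -31852/26893 + ((39*79 + 14557)/(-7073 - 2432))*(1/3844) = -31852/26893 + ((3081 + 14557)/(-9505))*(1/3844) = -31852/26893 + (17638*(-1/9505))*(1/3844) = -31852/26893 - 17638/9505*1/3844 = -31852/26893 - 8819/18268610 = -582128935087/491297728730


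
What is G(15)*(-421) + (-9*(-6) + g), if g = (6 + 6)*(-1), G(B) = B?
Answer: -6273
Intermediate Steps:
g = -12 (g = 12*(-1) = -12)
G(15)*(-421) + (-9*(-6) + g) = 15*(-421) + (-9*(-6) - 12) = -6315 + (54 - 12) = -6315 + 42 = -6273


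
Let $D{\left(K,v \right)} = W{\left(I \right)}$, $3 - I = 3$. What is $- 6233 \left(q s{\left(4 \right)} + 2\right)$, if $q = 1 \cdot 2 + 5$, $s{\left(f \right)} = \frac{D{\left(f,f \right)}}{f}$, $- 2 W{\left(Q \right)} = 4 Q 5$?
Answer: $-12466$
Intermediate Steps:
$I = 0$ ($I = 3 - 3 = 0$)
$W{\left(Q \right)} = - 10 Q$ ($W{\left(Q \right)} = - \frac{4 Q 5}{2} = - \frac{20 Q}{2} = - 10 Q$)
$D{\left(K,v \right)} = 0$ ($D{\left(K,v \right)} = \left(-10\right) 0 = 0$)
$s{\left(f \right)} = 0$ ($s{\left(f \right)} = \frac{0}{f} = 0$)
$q = 7$ ($q = 2 + 5 = 7$)
$- 6233 \left(q s{\left(4 \right)} + 2\right) = - 6233 \left(7 \cdot 0 + 2\right) = - 6233 \left(0 + 2\right) = \left(-6233\right) 2 = -12466$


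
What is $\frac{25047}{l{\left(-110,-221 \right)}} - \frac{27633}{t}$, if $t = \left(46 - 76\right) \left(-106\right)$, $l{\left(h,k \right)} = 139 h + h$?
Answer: $- \frac{765451}{74200} \approx -10.316$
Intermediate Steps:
$l{\left(h,k \right)} = 140 h$
$t = 3180$ ($t = \left(-30\right) \left(-106\right) = 3180$)
$\frac{25047}{l{\left(-110,-221 \right)}} - \frac{27633}{t} = \frac{25047}{140 \left(-110\right)} - \frac{27633}{3180} = \frac{25047}{-15400} - \frac{9211}{1060} = 25047 \left(- \frac{1}{15400}\right) - \frac{9211}{1060} = - \frac{2277}{1400} - \frac{9211}{1060} = - \frac{765451}{74200}$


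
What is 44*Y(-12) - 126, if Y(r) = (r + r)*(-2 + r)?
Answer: 14658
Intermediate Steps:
Y(r) = 2*r*(-2 + r) (Y(r) = (2*r)*(-2 + r) = 2*r*(-2 + r))
44*Y(-12) - 126 = 44*(2*(-12)*(-2 - 12)) - 126 = 44*(2*(-12)*(-14)) - 126 = 44*336 - 126 = 14784 - 126 = 14658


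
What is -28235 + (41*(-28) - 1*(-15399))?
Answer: -13984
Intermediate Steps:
-28235 + (41*(-28) - 1*(-15399)) = -28235 + (-1148 + 15399) = -28235 + 14251 = -13984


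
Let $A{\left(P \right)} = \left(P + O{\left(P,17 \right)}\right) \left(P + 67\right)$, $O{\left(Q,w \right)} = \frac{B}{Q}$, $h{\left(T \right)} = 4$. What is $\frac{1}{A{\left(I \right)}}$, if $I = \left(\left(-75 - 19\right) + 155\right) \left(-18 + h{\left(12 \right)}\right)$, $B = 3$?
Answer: $\frac{854}{573974053} \approx 1.4879 \cdot 10^{-6}$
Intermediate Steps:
$I = -854$ ($I = \left(\left(-75 - 19\right) + 155\right) \left(-18 + 4\right) = \left(\left(-75 - 19\right) + 155\right) \left(-14\right) = \left(-94 + 155\right) \left(-14\right) = 61 \left(-14\right) = -854$)
$O{\left(Q,w \right)} = \frac{3}{Q}$
$A{\left(P \right)} = \left(67 + P\right) \left(P + \frac{3}{P}\right)$ ($A{\left(P \right)} = \left(P + \frac{3}{P}\right) \left(P + 67\right) = \left(P + \frac{3}{P}\right) \left(67 + P\right) = \left(67 + P\right) \left(P + \frac{3}{P}\right)$)
$\frac{1}{A{\left(I \right)}} = \frac{1}{3 + \left(-854\right)^{2} + 67 \left(-854\right) + \frac{201}{-854}} = \frac{1}{3 + 729316 - 57218 + 201 \left(- \frac{1}{854}\right)} = \frac{1}{3 + 729316 - 57218 - \frac{201}{854}} = \frac{1}{\frac{573974053}{854}} = \frac{854}{573974053}$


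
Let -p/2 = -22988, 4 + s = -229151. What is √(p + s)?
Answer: I*√183179 ≈ 427.99*I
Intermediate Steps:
s = -229155 (s = -4 - 229151 = -229155)
p = 45976 (p = -2*(-22988) = 45976)
√(p + s) = √(45976 - 229155) = √(-183179) = I*√183179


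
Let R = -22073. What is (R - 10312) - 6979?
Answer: -39364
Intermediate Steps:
(R - 10312) - 6979 = (-22073 - 10312) - 6979 = -32385 - 6979 = -39364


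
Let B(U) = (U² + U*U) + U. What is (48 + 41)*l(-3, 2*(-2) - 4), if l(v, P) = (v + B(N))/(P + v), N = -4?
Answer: -2225/11 ≈ -202.27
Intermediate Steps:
B(U) = U + 2*U² (B(U) = (U² + U²) + U = 2*U² + U = U + 2*U²)
l(v, P) = (28 + v)/(P + v) (l(v, P) = (v - 4*(1 + 2*(-4)))/(P + v) = (v - 4*(1 - 8))/(P + v) = (v - 4*(-7))/(P + v) = (v + 28)/(P + v) = (28 + v)/(P + v))
(48 + 41)*l(-3, 2*(-2) - 4) = (48 + 41)*((28 - 3)/((2*(-2) - 4) - 3)) = 89*(25/((-4 - 4) - 3)) = 89*(25/(-8 - 3)) = 89*(25/(-11)) = 89*(-1/11*25) = 89*(-25/11) = -2225/11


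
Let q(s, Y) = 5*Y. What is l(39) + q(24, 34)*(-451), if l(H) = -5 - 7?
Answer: -76682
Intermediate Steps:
l(H) = -12
l(39) + q(24, 34)*(-451) = -12 + (5*34)*(-451) = -12 + 170*(-451) = -12 - 76670 = -76682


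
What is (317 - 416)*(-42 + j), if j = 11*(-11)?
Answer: 16137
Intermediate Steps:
j = -121
(317 - 416)*(-42 + j) = (317 - 416)*(-42 - 121) = -99*(-163) = 16137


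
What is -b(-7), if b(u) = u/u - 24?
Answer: 23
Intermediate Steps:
b(u) = -23 (b(u) = 1 - 24 = -23)
-b(-7) = -1*(-23) = 23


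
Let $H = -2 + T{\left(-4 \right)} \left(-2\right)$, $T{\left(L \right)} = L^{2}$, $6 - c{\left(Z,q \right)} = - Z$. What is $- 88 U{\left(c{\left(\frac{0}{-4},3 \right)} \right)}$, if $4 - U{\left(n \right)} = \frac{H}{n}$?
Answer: $- \frac{2552}{3} \approx -850.67$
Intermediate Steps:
$c{\left(Z,q \right)} = 6 + Z$ ($c{\left(Z,q \right)} = 6 - - Z = 6 + Z$)
$H = -34$ ($H = -2 + \left(-4\right)^{2} \left(-2\right) = -2 + 16 \left(-2\right) = -2 - 32 = -34$)
$U{\left(n \right)} = 4 + \frac{34}{n}$ ($U{\left(n \right)} = 4 - - \frac{34}{n} = 4 + \frac{34}{n}$)
$- 88 U{\left(c{\left(\frac{0}{-4},3 \right)} \right)} = - 88 \left(4 + \frac{34}{6 + \frac{0}{-4}}\right) = - 88 \left(4 + \frac{34}{6 + 0 \left(- \frac{1}{4}\right)}\right) = - 88 \left(4 + \frac{34}{6 + 0}\right) = - 88 \left(4 + \frac{34}{6}\right) = - 88 \left(4 + 34 \cdot \frac{1}{6}\right) = - 88 \left(4 + \frac{17}{3}\right) = \left(-88\right) \frac{29}{3} = - \frac{2552}{3}$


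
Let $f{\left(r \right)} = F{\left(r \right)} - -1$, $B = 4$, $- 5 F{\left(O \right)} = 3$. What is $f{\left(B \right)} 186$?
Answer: $\frac{372}{5} \approx 74.4$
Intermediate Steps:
$F{\left(O \right)} = - \frac{3}{5}$ ($F{\left(O \right)} = \left(- \frac{1}{5}\right) 3 = - \frac{3}{5}$)
$f{\left(r \right)} = \frac{2}{5}$ ($f{\left(r \right)} = - \frac{3}{5} - -1 = - \frac{3}{5} + 1 = \frac{2}{5}$)
$f{\left(B \right)} 186 = \frac{2}{5} \cdot 186 = \frac{372}{5}$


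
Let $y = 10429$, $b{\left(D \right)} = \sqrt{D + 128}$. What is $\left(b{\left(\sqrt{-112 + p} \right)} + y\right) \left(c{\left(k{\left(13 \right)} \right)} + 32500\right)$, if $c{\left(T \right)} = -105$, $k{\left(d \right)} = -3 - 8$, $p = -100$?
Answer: $337847455 + 32395 \sqrt{128 + 2 i \sqrt{53}} \approx 3.3821 \cdot 10^{8} + 20812.0 i$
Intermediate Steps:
$b{\left(D \right)} = \sqrt{128 + D}$
$k{\left(d \right)} = -11$ ($k{\left(d \right)} = -3 - 8 = -11$)
$\left(b{\left(\sqrt{-112 + p} \right)} + y\right) \left(c{\left(k{\left(13 \right)} \right)} + 32500\right) = \left(\sqrt{128 + \sqrt{-112 - 100}} + 10429\right) \left(-105 + 32500\right) = \left(\sqrt{128 + \sqrt{-212}} + 10429\right) 32395 = \left(\sqrt{128 + 2 i \sqrt{53}} + 10429\right) 32395 = \left(10429 + \sqrt{128 + 2 i \sqrt{53}}\right) 32395 = 337847455 + 32395 \sqrt{128 + 2 i \sqrt{53}}$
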